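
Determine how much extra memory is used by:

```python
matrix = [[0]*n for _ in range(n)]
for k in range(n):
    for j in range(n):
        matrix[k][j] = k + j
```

Space complexity: O(n^2).
A 2D structure of size n x n is allocated.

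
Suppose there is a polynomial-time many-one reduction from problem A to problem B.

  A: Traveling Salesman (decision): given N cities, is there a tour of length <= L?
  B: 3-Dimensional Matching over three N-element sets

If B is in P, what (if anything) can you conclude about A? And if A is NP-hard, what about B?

A poly-time reduction A <=_p B means any A-instance can be transformed to a B-instance in poly time.
If B is in P: compose the reduction with B's poly-time algorithm to solve A in poly time, so A is in P.
If A is NP-hard: every NP problem reduces to A, which reduces to B; composing reductions, every NP problem reduces to B, so B is NP-hard.
(Here in fact A is NP-complete and B is NP-complete.)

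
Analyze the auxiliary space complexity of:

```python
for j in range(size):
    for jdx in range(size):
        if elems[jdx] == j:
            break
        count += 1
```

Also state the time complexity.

Space complexity: O(1).
Only a constant amount of auxiliary storage is used; nothing grows with n.
Time complexity: O(n^2).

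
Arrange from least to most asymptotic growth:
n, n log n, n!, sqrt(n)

Ordered by growth rate: sqrt(n) < n < n log n < n!.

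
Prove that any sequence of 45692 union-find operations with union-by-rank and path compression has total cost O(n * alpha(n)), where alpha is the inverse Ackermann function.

Using Tarjan's analysis with rank-based potential function. Union-by-rank keeps tree height O(log n). Path compression flattens paths during find. For n = 45692 operations, total cost is O(n * alpha(n)), effectively O(n) since alpha grows incredibly slowly.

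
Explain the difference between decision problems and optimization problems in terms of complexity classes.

Decision problems have yes/no answers and are classified into P, NP, etc. Optimization problems seek the best solution. Every optimization problem has a corresponding decision version. If the decision version is NP-complete, the optimization version is NP-hard.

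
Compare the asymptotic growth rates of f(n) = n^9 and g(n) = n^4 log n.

f(n) = n^9 grows faster: n^9 / (n^4 log n) = n^5/log n -> infinity.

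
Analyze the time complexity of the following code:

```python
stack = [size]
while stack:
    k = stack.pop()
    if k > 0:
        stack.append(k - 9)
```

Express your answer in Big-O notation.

Time complexity: O(n).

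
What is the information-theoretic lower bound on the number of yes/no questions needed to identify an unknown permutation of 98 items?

There are 98! = 9426890448883247745626185743057242473809693764078951663494238777294707070023223798882976159207729119823605850588608460429412647567360000000000000000000000 permutations. Each yes/no question gives at most 1 bit, so at least ceil(log_2(9426890448883247745626185743057242473809693764078951663494238777294707070023223798882976159207729119823605850588608460429412647567360000000000000000000000)) = 512 questions are needed.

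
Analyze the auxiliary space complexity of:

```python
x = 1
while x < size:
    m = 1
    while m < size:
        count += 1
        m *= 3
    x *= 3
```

Space complexity: O(1).
Only a constant amount of auxiliary storage is used; nothing grows with n.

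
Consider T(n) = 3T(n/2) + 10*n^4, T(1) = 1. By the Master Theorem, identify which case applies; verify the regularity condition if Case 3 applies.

a=3, b=2, f(n)=10*n^4.
log_2(3) = 1.585 < 4.
f(n) = Omega(n^(1.585+epsilon)) for some epsilon > 0, so Case 3 is the candidate.
Regularity: a*f(n/b) = 3*10*(n/2)^4 = (3/16)*10*n^4 <= c*f(n) with c = 3/16 < 1. Satisfied.
Case 3: T(n) = Theta(n^4).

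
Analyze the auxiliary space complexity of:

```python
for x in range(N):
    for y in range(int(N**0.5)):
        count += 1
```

Space complexity: O(1).
Only a constant amount of auxiliary storage is used; nothing grows with n.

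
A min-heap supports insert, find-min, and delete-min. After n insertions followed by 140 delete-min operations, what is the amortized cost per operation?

Insert takes O(log n) worst case. Delete-min takes O(log n). Over a sequence of n inserts and 140 delete-mins, total cost is O((n + 140) log n). Amortized per operation: O(log n).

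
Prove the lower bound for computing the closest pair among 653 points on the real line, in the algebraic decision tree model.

Reduction from element distinctness: given 653 reals, the closest-pair distance is 0 iff two are equal. Element distinctness has an Omega(n log n) lower bound in the algebraic decision tree model (Ben-Or). Therefore closest pair on a line also requires Omega(n log n). Sorting then a linear scan achieves this.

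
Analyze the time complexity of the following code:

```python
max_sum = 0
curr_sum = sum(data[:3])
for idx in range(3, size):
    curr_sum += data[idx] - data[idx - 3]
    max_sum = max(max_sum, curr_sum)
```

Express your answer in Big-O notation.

Time complexity: O(n).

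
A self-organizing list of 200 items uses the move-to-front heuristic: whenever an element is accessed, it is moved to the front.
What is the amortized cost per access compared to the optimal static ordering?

With potential Phi = number of inversions between the MTF list and the optimal static list (at most C(200,2)), each access has amortized cost at most 2 * (cost under optimal static ordering). This is the move-to-front 2-competitiveness result.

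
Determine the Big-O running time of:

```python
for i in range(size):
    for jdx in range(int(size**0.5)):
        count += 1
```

Time complexity: O(n * sqrt(n)).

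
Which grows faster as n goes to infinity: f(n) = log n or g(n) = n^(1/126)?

g(n) = n^(1/126) grows faster: any positive power of n dominates log n.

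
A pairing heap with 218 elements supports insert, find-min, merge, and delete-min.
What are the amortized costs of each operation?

Pairing heaps are self-adjusting heap-ordered trees. Insert and merge link two roots: O(1). Find-min reads the root: O(1). Delete-min removes the root, then pairs children in two passes; amortized cost is O(log 218) = O(log n).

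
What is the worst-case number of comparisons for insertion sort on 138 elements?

Insertion sort on reverse-sorted input: 1 + 2 + ... + (138-1) = 9453 comparisons.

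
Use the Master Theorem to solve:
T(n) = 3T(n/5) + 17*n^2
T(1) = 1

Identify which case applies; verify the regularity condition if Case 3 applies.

a=3, b=5, f(n)=17*n^2.
log_5(3) = 0.6826 < 2.
f(n) = Omega(n^(0.6826+epsilon)) for some epsilon > 0, so Case 3 is the candidate.
Regularity: a*f(n/b) = 3*17*(n/5)^2 = (3/25)*17*n^2 <= c*f(n) with c = 3/25 < 1. Satisfied.
Case 3: T(n) = Theta(n^2).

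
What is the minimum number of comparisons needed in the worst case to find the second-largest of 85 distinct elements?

Lower bound: finding the max needs 85-1 comparisons. By the adversary weight-doubling argument, the max must personally win >= ceil(log_2(85)) = 7 comparisons; the 2nd-largest is among those 7 losers, needing 7-1 more comparisons. Total >= 85-1 + 7-1 = 90. A balanced knockout tournament achieves this.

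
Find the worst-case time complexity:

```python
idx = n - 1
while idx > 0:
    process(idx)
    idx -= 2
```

Time complexity: O(n).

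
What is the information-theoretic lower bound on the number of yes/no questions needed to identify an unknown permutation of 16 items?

There are 16! = 20922789888000 permutations. Each yes/no question gives at most 1 bit, so at least ceil(log_2(20922789888000)) = 45 questions are needed.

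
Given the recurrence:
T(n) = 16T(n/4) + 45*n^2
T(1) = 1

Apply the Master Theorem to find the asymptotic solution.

a=16, b=4, f(n)=45*n^2. log_4(16) = 2. Case 2: T(n) = O(n^2 log n).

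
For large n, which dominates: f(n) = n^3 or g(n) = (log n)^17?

f(n) = n^3 grows faster: any positive polynomial dominates any polylog.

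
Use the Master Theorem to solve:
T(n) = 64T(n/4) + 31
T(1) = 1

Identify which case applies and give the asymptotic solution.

a=64, b=4, f(n)=31.
log_4(64) = 3 > 0.
Since f(n) = O(n^0) is polynomially smaller than n^3, Case 1 applies.
T(n) = Theta(n^3).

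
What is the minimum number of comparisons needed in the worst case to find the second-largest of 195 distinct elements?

Lower bound: finding the max needs 195-1 comparisons. By the adversary weight-doubling argument, the max must personally win >= ceil(log_2(195)) = 8 comparisons; the 2nd-largest is among those 8 losers, needing 8-1 more comparisons. Total >= 195-1 + 8-1 = 201. A balanced knockout tournament achieves this.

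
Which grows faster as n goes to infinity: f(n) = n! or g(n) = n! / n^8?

f(n) = n! grows faster: the ratio n!/(n!/n^8) = n^8 -> infinity.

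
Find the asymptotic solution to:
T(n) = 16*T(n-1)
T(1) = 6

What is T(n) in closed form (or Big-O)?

Each step multiplies by 16. T(n) = T(1)*16^(n-1) = 6*16^(n-1).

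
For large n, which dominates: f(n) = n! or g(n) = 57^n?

f(n) = n! grows faster: n!/57^n -> infinity by Stirling.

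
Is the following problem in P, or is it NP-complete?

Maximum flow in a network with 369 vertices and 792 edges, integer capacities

This problem is in P: Edmonds-Karp / push-relabel run in polynomial time.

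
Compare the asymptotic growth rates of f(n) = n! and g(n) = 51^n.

f(n) = n! grows faster: n!/51^n -> infinity by Stirling.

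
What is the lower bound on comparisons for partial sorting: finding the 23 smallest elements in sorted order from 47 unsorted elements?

Finding 23 smallest of 47 in sorted order: Omega(47) to identify the 23 smallest, plus Omega(23 log 23) to sort them. Total: Omega(n + k log k).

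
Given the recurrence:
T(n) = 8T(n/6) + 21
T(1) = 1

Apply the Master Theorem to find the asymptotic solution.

a=8, b=6, f(n)=21. log_6(8) = 1.161. Case 1 of Master Theorem: T(n) = O(n^1.161).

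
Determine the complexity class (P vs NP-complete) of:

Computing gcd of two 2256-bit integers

This problem is in P: the Euclidean algorithm runs in polynomial time in the bit-length.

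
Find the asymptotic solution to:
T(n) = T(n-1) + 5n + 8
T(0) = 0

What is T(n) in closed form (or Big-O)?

Dominant term in sum is 5*sum(i, i=1..n) = 5*n*(n+1)/2 = O(n^2).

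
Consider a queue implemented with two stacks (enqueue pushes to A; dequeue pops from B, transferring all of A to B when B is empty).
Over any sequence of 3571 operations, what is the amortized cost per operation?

Each element is pushed to A once, popped once, pushed to B once, and popped once: 4 unit operations over its lifetime. Over 3571 operations the total work is O(3571). Amortized O(1) per enqueue/dequeue.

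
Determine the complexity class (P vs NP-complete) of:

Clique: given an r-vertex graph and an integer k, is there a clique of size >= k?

This problem is NP-complete: complement of Independent Set / Vertex Cover (with k part of the input).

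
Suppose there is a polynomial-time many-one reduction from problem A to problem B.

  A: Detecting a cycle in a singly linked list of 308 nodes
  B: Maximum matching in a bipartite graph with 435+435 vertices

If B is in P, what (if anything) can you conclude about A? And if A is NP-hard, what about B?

A poly-time reduction A <=_p B means any A-instance can be transformed to a B-instance in poly time.
If B is in P: compose the reduction with B's poly-time algorithm to solve A in poly time, so A is in P.
If A is NP-hard: every NP problem reduces to A, which reduces to B; composing reductions, every NP problem reduces to B, so B is NP-hard.
(Here in fact A is P and B is P.)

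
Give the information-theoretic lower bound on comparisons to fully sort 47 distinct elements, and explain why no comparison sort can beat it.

A comparison sort is a binary decision tree whose leaves are the 47! = 258623241511168180642964355153611979969197632389120000000000 possible output permutations. A binary tree with L leaves has height >= ceil(log_2(L)). So any comparison sort needs >= ceil(log_2(47!)) = 198 comparisons in the worst case.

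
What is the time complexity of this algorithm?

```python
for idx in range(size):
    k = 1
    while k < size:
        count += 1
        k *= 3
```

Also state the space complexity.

Time complexity: O(n log n).
Space complexity: O(1).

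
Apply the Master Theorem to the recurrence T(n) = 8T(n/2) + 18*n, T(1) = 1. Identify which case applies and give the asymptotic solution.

a=8, b=2, f(n)=18*n.
log_2(8) = 3 > 1.
Since f(n) = O(n^1) is polynomially smaller than n^3, Case 1 applies.
T(n) = Theta(n^3).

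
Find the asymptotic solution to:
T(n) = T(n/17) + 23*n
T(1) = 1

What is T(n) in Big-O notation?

Geometric series: 23*n*(1 + 1/17 + 1/17^2 + ...) = O(n). T(n) = O(n).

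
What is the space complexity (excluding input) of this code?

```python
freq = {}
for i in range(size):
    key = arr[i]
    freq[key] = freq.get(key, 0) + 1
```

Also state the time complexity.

Space complexity: O(n).
Auxiliary storage grows linearly with the input size n in the worst case.
Time complexity: O(n).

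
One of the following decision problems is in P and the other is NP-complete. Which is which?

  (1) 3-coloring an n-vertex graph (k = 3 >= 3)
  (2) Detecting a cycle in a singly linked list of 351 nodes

(1) is NP-complete: graph k-coloring for k>=3 is NP-complete by reduction from 3-SAT.
(2) is P: Floyd's tortoise-and-hare runs in O(n) time, O(1) space.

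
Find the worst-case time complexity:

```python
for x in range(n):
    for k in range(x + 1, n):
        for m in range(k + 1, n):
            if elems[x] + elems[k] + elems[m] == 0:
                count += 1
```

Time complexity: O(n^3).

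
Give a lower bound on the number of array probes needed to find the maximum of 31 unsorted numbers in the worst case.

Adversary: any unprobed cell could hold a value larger than everything seen so far. If fewer than 31 cells are probed, the adversary places the max in an unprobed cell. So all 31 cells must be examined; together with 31-1 comparisons this is tight.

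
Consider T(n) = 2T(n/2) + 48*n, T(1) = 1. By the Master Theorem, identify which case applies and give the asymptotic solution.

a=2, b=2, f(n)=48*n.
log_2(2) = 1, so n^(log_b(a)) = n.
f(n) = Theta(n), so Case 2 applies.
T(n) = Theta(n log n).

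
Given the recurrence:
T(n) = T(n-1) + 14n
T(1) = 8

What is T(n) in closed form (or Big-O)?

Unrolling: T(n) = 8 + 14*(2 + 3 + ... + n) = 8 + 14*(n(n+1)/2 - 1) = O(n^2).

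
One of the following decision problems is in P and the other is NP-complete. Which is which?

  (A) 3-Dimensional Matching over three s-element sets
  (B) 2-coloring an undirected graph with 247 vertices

(A) is NP-complete: one of Karp's 21 NP-complete problems.
(B) is P: 2-coloring is bipartiteness testing via BFS, O(V+E).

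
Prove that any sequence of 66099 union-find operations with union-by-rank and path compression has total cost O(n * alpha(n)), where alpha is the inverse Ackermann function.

Using Tarjan's analysis with rank-based potential function. Union-by-rank keeps tree height O(log n). Path compression flattens paths during find. For n = 66099 operations, total cost is O(n * alpha(n)), effectively O(n) since alpha grows incredibly slowly.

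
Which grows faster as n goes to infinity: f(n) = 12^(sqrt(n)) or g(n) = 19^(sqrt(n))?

g(n) = 19^(sqrt(n)) grows faster: ratio is (19/12)^(sqrt(n)) -> infinity since 19/12 > 1.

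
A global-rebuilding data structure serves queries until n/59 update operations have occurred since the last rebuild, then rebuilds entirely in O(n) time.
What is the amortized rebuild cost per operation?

The O(n) rebuild is triggered by n/59 operations, so each contributes O(n)/(n/59) = O(59) = O(1) to the rebuild cost.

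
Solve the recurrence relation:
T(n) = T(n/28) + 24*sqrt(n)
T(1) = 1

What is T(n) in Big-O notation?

Each level contributes sqrt(n/28^k). Geometric series with ratio 1/sqrt(28) < 1 sums to O(sqrt(n)).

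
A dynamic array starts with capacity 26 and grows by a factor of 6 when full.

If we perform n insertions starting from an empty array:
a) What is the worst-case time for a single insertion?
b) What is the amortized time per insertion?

(a) Worst-case single insertion: O(n) -- when the array is full at capacity c, the resize copies all c elements, and c can be Theta(n).
(b) Resizes happen at sizes 26, 156, 936, ... Total copy cost for n insertions: 26 + 156 + ... = O(n) (geometric series with ratio 1/6). Amortized cost per insertion: O(n)/n = O(1).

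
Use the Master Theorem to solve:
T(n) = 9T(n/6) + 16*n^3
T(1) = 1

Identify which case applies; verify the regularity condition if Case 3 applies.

a=9, b=6, f(n)=16*n^3.
log_6(9) = 1.226 < 3.
f(n) = Omega(n^(1.226+epsilon)) for some epsilon > 0, so Case 3 is the candidate.
Regularity: a*f(n/b) = 9*16*(n/6)^3 = (9/216)*16*n^3 <= c*f(n) with c = 9/216 < 1. Satisfied.
Case 3: T(n) = Theta(n^3).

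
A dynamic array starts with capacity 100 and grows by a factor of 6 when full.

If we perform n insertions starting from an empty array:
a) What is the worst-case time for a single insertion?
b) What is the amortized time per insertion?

(a) Worst-case single insertion: O(n) -- when the array is full at capacity c, the resize copies all c elements, and c can be Theta(n).
(b) Resizes happen at sizes 100, 600, 3600, ... Total copy cost for n insertions: 100 + 600 + ... = O(n) (geometric series with ratio 1/6). Amortized cost per insertion: O(n)/n = O(1).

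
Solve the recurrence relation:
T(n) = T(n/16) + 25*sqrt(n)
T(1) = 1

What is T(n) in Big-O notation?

Each level contributes sqrt(n/16^k). Geometric series with ratio 1/sqrt(16) < 1 sums to O(sqrt(n)).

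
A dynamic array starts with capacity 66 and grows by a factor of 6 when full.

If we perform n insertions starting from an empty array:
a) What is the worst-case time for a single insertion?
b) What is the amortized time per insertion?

(a) Worst-case single insertion: O(n) -- when the array is full at capacity c, the resize copies all c elements, and c can be Theta(n).
(b) Resizes happen at sizes 66, 396, 2376, ... Total copy cost for n insertions: 66 + 396 + ... = O(n) (geometric series with ratio 1/6). Amortized cost per insertion: O(n)/n = O(1).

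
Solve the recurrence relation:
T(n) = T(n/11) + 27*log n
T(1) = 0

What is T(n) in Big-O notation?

Each of the log_11(n) levels adds O(log n). T(n) = O(log^2 n).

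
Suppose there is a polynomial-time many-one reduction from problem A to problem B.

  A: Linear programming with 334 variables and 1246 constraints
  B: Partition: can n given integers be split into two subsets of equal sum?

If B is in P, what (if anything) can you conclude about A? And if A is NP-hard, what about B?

A poly-time reduction A <=_p B means any A-instance can be transformed to a B-instance in poly time.
If B is in P: compose the reduction with B's poly-time algorithm to solve A in poly time, so A is in P.
If A is NP-hard: every NP problem reduces to A, which reduces to B; composing reductions, every NP problem reduces to B, so B is NP-hard.
(Here in fact A is P and B is NP-complete.)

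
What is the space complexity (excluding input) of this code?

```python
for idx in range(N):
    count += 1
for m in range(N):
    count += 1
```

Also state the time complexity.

Space complexity: O(1).
Only a constant amount of auxiliary storage is used; nothing grows with n.
Time complexity: O(n).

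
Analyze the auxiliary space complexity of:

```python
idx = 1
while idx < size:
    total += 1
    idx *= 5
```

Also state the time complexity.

Space complexity: O(1).
Only a constant amount of auxiliary storage is used; nothing grows with n.
Time complexity: O(log n).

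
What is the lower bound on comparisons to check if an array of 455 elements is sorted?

To verify 455 elements are sorted, we must compare each consecutive pair. Skipping any pair allows an adversary to swap them. Therefore 454 comparisons are necessary and sufficient.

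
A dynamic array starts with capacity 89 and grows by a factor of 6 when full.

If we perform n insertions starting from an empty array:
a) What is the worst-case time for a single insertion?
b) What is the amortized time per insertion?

(a) Worst-case single insertion: O(n) -- when the array is full at capacity c, the resize copies all c elements, and c can be Theta(n).
(b) Resizes happen at sizes 89, 534, 3204, ... Total copy cost for n insertions: 89 + 534 + ... = O(n) (geometric series with ratio 1/6). Amortized cost per insertion: O(n)/n = O(1).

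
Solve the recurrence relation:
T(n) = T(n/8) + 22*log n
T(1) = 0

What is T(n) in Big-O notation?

Each of the log_8(n) levels adds O(log n). T(n) = O(log^2 n).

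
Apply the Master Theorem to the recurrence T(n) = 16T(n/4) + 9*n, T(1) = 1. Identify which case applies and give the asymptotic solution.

a=16, b=4, f(n)=9*n.
log_4(16) = 2 > 1.
Since f(n) = O(n^1) is polynomially smaller than n^2, Case 1 applies.
T(n) = Theta(n^2).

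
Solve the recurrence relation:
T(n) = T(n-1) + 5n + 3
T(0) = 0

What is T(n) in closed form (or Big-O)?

Dominant term in sum is 5*sum(i, i=1..n) = 5*n*(n+1)/2 = O(n^2).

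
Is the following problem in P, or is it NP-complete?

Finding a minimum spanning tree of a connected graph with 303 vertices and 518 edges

This problem is in P: Kruskal's / Prim's algorithms run in polynomial time.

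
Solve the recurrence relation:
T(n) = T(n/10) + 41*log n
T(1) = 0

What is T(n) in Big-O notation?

Each of the log_10(n) levels adds O(log n). T(n) = O(log^2 n).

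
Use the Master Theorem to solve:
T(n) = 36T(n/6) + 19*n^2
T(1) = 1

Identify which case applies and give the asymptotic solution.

a=36, b=6, f(n)=19*n^2.
log_6(36) = 2, so n^(log_b(a)) = n^2.
f(n) = Theta(n^2), so Case 2 applies.
T(n) = Theta(n^2 log n).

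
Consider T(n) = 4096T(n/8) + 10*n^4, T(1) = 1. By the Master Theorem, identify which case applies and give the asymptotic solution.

a=4096, b=8, f(n)=10*n^4.
log_8(4096) = 4, so n^(log_b(a)) = n^4.
f(n) = Theta(n^4), so Case 2 applies.
T(n) = Theta(n^4 log n).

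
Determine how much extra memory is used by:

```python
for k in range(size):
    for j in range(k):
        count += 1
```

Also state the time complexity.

Space complexity: O(1).
Only a constant amount of auxiliary storage is used; nothing grows with n.
Time complexity: O(n^2).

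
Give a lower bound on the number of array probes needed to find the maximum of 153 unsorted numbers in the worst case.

Adversary: any unprobed cell could hold a value larger than everything seen so far. If fewer than 153 cells are probed, the adversary places the max in an unprobed cell. So all 153 cells must be examined; together with 153-1 comparisons this is tight.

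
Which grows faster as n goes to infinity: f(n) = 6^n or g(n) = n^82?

f(n) = 6^n grows faster: any exponential with base > 1 dominates every polynomial.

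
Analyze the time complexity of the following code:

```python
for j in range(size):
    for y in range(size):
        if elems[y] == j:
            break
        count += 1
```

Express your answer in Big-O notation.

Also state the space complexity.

Time complexity: O(n^2).
Space complexity: O(1).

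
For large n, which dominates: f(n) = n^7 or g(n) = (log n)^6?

f(n) = n^7 grows faster: any positive polynomial dominates any polylog.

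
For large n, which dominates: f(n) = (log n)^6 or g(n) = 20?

f(n) = (log n)^6 grows faster: any unbounded function dominates a constant.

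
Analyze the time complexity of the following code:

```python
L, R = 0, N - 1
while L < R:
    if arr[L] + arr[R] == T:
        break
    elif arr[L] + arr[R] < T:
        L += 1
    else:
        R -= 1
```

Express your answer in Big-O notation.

Time complexity: O(n).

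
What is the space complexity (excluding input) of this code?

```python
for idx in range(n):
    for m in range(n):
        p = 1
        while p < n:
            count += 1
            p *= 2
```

Space complexity: O(1).
Only a constant amount of auxiliary storage is used; nothing grows with n.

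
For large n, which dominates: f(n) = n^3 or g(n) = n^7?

g(n) = n^7 grows faster: n^7/n^3 = n^4 -> infinity.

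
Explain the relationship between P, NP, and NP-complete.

P: solvable in polynomial time. NP: verifiable in polynomial time. NP-complete: in NP and at least as hard as every problem in NP (via polynomial reduction). P is a subset of NP. If any NP-complete problem is in P, then P = NP.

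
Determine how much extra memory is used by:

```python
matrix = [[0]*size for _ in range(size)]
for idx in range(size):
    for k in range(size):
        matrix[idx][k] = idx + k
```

Space complexity: O(n^2).
A 2D structure of size n x n is allocated.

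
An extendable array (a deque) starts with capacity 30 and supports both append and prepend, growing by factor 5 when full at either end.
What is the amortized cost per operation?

Growth at either end copies all elements; capacities form a geometric sequence with ratio 5, so total copy cost over n operations is O(n) (two geometric series). Amortized O(1).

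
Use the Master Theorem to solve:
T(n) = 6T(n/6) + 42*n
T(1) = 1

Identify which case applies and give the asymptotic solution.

a=6, b=6, f(n)=42*n.
log_6(6) = 1, so n^(log_b(a)) = n.
f(n) = Theta(n), so Case 2 applies.
T(n) = Theta(n log n).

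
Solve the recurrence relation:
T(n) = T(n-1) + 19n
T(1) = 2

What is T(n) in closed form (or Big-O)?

Unrolling: T(n) = 2 + 19*(2 + 3 + ... + n) = 2 + 19*(n(n+1)/2 - 1) = O(n^2).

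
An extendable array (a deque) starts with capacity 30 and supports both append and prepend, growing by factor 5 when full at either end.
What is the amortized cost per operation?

Growth at either end copies all elements; capacities form a geometric sequence with ratio 5, so total copy cost over n operations is O(n) (two geometric series). Amortized O(1).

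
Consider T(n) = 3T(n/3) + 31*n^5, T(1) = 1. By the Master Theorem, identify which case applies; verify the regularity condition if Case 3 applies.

a=3, b=3, f(n)=31*n^5.
log_3(3) = 1 < 5.
f(n) = Omega(n^(1+epsilon)) for some epsilon > 0, so Case 3 is the candidate.
Regularity: a*f(n/b) = 3*31*(n/3)^5 = (3/243)*31*n^5 <= c*f(n) with c = 3/243 < 1. Satisfied.
Case 3: T(n) = Theta(n^5).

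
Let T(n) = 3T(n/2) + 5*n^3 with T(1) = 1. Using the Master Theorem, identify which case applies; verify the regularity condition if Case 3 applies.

a=3, b=2, f(n)=5*n^3.
log_2(3) = 1.585 < 3.
f(n) = Omega(n^(1.585+epsilon)) for some epsilon > 0, so Case 3 is the candidate.
Regularity: a*f(n/b) = 3*5*(n/2)^3 = (3/8)*5*n^3 <= c*f(n) with c = 3/8 < 1. Satisfied.
Case 3: T(n) = Theta(n^3).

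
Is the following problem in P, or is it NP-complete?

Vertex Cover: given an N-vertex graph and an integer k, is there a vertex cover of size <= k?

This problem is NP-complete: one of Karp's 21 NP-complete problems (with k part of the input; for any fixed constant k it is in P).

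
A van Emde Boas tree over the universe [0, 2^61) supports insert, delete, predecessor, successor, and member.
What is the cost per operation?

vEB recursively partitions [0, 2305843009213693952) into sqrt(u) clusters of size sqrt(u). Each operation recurses into either one cluster or the summary, never both: T(u) = T(sqrt(u)) + O(1) => T(u) = O(log log u) = O(log 61). This is worst-case, not just amortized.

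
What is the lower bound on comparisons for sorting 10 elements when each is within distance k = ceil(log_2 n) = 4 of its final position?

Partition the 10 positions into floor(n/k) blocks of k = 4 consecutive positions; any permutation within a block keeps every element within k of its final position, so there are at least (k!)^(n/k) distinguishable inputs. Lower bound: log_2((k!)^(n/k)) = (n/k) * log_2(k!) = Theta(n log k); with k = ceil(log_2 n), this is Omega(n log log n).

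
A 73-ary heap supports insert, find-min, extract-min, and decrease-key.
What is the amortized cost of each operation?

The 73-ary heap has height O(log_73 n). Insert sifts up: O(log_73 n). Find-min reads the root: O(1). Extract-min sifts down comparing 73 children per level: O(73 * log_73 n). Decrease-key sifts up: O(log_73 n).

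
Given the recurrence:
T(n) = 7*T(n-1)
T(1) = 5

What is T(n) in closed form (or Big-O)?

Each step multiplies by 7. T(n) = T(1)*7^(n-1) = 5*7^(n-1).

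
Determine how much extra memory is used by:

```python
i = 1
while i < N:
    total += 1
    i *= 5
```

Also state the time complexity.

Space complexity: O(1).
Only a constant amount of auxiliary storage is used; nothing grows with n.
Time complexity: O(log n).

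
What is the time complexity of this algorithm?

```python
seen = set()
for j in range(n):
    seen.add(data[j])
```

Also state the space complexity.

Time complexity: O(n).
Space complexity: O(n).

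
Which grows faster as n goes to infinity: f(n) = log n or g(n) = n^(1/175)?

g(n) = n^(1/175) grows faster: any positive power of n dominates log n.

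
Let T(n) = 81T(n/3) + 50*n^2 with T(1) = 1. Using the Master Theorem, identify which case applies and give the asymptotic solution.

a=81, b=3, f(n)=50*n^2.
log_3(81) = 4 > 2.
Since f(n) = O(n^2) is polynomially smaller than n^4, Case 1 applies.
T(n) = Theta(n^4).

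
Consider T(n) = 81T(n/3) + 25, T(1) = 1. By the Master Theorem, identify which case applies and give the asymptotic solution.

a=81, b=3, f(n)=25.
log_3(81) = 4 > 0.
Since f(n) = O(n^0) is polynomially smaller than n^4, Case 1 applies.
T(n) = Theta(n^4).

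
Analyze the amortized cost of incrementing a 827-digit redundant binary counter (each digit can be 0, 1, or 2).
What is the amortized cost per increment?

A redundant counter on 827 digits allows digit values 0, 1, 2. Increment adds 1 to the least significant digit and carries any 2 to a 0 plus +1 on the next digit. With potential Phi = (number of 2-digits), each increment does O(1) actual work plus a chain of carries, each of which decreases Phi by 1. Amortized O(1).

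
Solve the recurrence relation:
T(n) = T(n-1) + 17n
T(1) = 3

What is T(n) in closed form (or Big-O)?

Unrolling: T(n) = 3 + 17*(2 + 3 + ... + n) = 3 + 17*(n(n+1)/2 - 1) = O(n^2).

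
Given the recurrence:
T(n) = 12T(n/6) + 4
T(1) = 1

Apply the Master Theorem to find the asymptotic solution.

a=12, b=6, f(n)=4. log_6(12) = 1.387. Case 1 of Master Theorem: T(n) = O(n^1.387).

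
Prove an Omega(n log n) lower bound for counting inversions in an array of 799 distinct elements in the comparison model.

Decision-tree argument: at any leaf, the comparisons made (with transitivity) must totally order all 799 elements -- otherwise some pair (i,j) is unordered, and an adversary can present two inputs agreeing on every comparison made but with that pair flipped, changing the inversion count by 1, so the leaf's output is wrong on one of them. Hence the tree has >= 799! leaves and height >= log_2(799!) = Omega(n log n). Modified merge sort achieves O(n log n).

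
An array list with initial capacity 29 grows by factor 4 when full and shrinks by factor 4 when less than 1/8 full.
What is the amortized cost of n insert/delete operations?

Using potential function Phi = |4*size - capacity|. Resizing costs are offset by potential release. Amortized O(1) per operation.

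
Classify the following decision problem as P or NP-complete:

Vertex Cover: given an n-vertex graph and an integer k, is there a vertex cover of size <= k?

This problem is NP-complete: one of Karp's 21 NP-complete problems (with k part of the input; for any fixed constant k it is in P).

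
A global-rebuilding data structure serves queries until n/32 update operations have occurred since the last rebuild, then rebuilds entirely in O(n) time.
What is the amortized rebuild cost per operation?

The O(n) rebuild is triggered by n/32 operations, so each contributes O(n)/(n/32) = O(32) = O(1) to the rebuild cost.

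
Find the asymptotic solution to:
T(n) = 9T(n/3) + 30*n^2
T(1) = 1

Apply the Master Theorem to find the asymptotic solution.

a=9, b=3, f(n)=30*n^2. log_3(9) = 2. Case 2: T(n) = O(n^2 log n).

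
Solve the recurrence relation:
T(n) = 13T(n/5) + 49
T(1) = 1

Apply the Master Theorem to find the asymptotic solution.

a=13, b=5, f(n)=49. log_5(13) = 1.594. Case 1 of Master Theorem: T(n) = O(n^1.594).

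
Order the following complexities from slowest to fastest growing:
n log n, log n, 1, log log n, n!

Ordered by growth rate: 1 < log log n < log n < n log n < n!.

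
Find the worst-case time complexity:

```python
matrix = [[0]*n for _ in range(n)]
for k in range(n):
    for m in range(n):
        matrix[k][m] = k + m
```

Time complexity: O(n^2).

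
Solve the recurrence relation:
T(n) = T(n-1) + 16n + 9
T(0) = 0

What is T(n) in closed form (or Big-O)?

Dominant term in sum is 16*sum(i, i=1..n) = 16*n*(n+1)/2 = O(n^2).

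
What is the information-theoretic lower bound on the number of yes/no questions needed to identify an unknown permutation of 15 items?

There are 15! = 1307674368000 permutations. Each yes/no question gives at most 1 bit, so at least ceil(log_2(1307674368000)) = 41 questions are needed.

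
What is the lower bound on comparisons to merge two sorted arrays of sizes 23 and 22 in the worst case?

Adversary: with |23 - 22| <= 1 the inputs can be fully interleaved so that every adjacent pair in the merged output comes from different arrays. Then each of the 44 adjacent pairs must be directly compared, or the algorithm cannot determine their relative order. Standard merge meets this bound.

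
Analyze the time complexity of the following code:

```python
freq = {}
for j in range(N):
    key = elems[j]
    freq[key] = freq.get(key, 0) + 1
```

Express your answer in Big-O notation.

Time complexity: O(n).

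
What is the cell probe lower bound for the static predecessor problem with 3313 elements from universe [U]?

The Patrascu-Thorup lower bound shows any data structure on n = 3313 elements using O(n * polylog(n)) space requires Omega(log log U) query time. van Emde Boas trees achieve O(log log U) with O(U) space.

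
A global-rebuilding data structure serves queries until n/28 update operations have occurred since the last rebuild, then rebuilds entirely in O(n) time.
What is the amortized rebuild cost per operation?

The O(n) rebuild is triggered by n/28 operations, so each contributes O(n)/(n/28) = O(28) = O(1) to the rebuild cost.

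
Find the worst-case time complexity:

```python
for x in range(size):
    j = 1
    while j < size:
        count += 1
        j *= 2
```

Time complexity: O(n log n).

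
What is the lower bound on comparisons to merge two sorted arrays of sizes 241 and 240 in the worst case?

Adversary: with |241 - 240| <= 1 the inputs can be fully interleaved so that every adjacent pair in the merged output comes from different arrays. Then each of the 480 adjacent pairs must be directly compared, or the algorithm cannot determine their relative order. Standard merge meets this bound.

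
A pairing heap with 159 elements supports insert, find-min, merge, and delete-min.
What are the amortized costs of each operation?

Pairing heaps are self-adjusting heap-ordered trees. Insert and merge link two roots: O(1). Find-min reads the root: O(1). Delete-min removes the root, then pairs children in two passes; amortized cost is O(log 159) = O(log n).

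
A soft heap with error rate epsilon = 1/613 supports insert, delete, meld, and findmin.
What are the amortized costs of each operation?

Soft heaps (Chazelle) allow up to an epsilon = 1/613 fraction of elements to have corrupted (raised) keys. Insert is O(log(1/epsilon)) = O(log 613) amortized -- the structure maintains heap-ordered binary trees of rank bounded by O(log(1/epsilon)). Meld concatenates root lists: O(1) amortized. Delete and findmin are O(1) amortized.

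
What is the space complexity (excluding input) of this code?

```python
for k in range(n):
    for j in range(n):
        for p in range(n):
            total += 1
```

Space complexity: O(1).
Only a constant amount of auxiliary storage is used; nothing grows with n.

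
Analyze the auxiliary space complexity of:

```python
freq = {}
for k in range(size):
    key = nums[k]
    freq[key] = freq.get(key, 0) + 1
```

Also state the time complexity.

Space complexity: O(n).
Auxiliary storage grows linearly with the input size n in the worst case.
Time complexity: O(n).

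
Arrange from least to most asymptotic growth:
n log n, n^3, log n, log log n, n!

Ordered by growth rate: log log n < log n < n log n < n^3 < n!.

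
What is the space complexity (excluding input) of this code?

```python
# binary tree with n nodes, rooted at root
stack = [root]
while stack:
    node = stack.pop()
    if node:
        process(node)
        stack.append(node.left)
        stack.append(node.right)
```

Space complexity: O(n).
Auxiliary storage grows linearly with the input size n in the worst case.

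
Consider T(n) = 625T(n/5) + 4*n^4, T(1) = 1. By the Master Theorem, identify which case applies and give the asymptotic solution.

a=625, b=5, f(n)=4*n^4.
log_5(625) = 4, so n^(log_b(a)) = n^4.
f(n) = Theta(n^4), so Case 2 applies.
T(n) = Theta(n^4 log n).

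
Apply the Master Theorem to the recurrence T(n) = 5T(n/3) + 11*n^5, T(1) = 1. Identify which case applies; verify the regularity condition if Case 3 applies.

a=5, b=3, f(n)=11*n^5.
log_3(5) = 1.465 < 5.
f(n) = Omega(n^(1.465+epsilon)) for some epsilon > 0, so Case 3 is the candidate.
Regularity: a*f(n/b) = 5*11*(n/3)^5 = (5/243)*11*n^5 <= c*f(n) with c = 5/243 < 1. Satisfied.
Case 3: T(n) = Theta(n^5).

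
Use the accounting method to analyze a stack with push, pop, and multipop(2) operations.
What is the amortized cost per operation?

Assign 2 credits per push (1 for the push, 1 saved for a future pop). Each pop or element popped by multipop(2) uses 1 saved credit. Total credits never go negative, so amortized cost is O(1).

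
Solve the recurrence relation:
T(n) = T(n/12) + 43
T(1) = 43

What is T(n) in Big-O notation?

Each step divides n by 12 and adds 43. After log_12(n) steps, T(n) = O(log n).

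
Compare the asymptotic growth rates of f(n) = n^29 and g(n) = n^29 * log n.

g(n) = n^29 * log n grows faster: extra log n factor -> infinity.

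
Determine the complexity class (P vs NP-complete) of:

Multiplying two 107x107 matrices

This problem is in P: the schoolbook algorithm runs in O(n^3).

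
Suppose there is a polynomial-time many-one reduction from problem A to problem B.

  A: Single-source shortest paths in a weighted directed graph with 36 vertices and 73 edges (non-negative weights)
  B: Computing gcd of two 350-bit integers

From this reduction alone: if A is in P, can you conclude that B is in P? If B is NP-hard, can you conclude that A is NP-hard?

A poly-time reduction A <=_p B transfers tractability DOWN (B easy => A easy) and hardness UP (A hard => B hard), not the reverse.
From A in P, the reduction alone does NOT give B in P: any problem in P trivially reduces to SAT, yet SAT is not known to be in P.
From B NP-hard, the reduction alone does NOT give A NP-hard: again, easy problems reduce to hard ones.
(Here in fact A is P and B is P.)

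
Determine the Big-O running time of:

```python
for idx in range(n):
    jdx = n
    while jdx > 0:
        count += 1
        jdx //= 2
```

Time complexity: O(n log n).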